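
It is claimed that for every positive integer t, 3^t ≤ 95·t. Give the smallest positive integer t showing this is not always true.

t = 6

t = 1: 3^t = 3 and 95·t = 95, so 3 ≤ 95.
t = 2: 3^t = 9 and 95·t = 190, so 9 ≤ 190.
t = 3: 3^t = 27 and 95·t = 285, so 27 ≤ 285.
t = 4: 3^t = 81 and 95·t = 380, so 81 ≤ 380.
t = 5: 3^t = 243 and 95·t = 475, so 243 ≤ 475.
t = 6: 3^t = 729 and 95·t = 570, so 729 > 570.
Hence t = 6 is a counterexample.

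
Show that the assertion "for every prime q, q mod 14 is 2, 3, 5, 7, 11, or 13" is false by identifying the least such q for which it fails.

q = 23

A counterexample is any prime q such that the claim fails; we check each in order.
The first 8 eligible values, up to q = 19, all satisfy the conclusion.
q = 23: 23 mod 14 = 9 — not in {2, 3, 5, 7, 11, 13}.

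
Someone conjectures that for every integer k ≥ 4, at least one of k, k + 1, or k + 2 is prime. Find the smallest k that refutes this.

k = 8

For k = 4, 5, 6, 7 the conclusion holds.
k = 8: 8 = 2 × 4; 9 = 3 × 3; 10 = 2 × 5 — all composite.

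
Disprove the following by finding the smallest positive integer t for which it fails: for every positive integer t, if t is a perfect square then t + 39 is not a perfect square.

t = 25

Check each positive integer t in order until t is a perfect square but t + 39 is a perfect square.
For t = 1, 4, 9, 16 the conclusion holds.
t = 25: 25 = 5² and 25 + 39 = 64 = 8².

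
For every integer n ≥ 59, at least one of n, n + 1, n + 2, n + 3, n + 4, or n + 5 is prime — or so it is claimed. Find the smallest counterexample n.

We need the least integer n ≥ 59 for which n, n + 1, n + 2, n + 3, n + 4, n + 5 are all composite.
The first 31 eligible values, up to n = 89, all satisfy the conclusion.
n = 90: 90 = 2 × 45; 91 = 7 × 13; 92 = 2 × 46; 93 = 3 × 31; 94 = 2 × 47; 95 = 5 × 19 — all composite.

n = 90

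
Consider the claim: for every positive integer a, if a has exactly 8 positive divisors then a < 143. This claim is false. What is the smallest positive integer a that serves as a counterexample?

a = 152

A counterexample is any positive integer a such that a has exactly 8 positive divisors but the claim fails; we check each in order.
For a = 24, 30, 40, 42, …, 135, 136, 138 the conclusion holds.
a = 152: τ(152) = 8; 152 ≥ 143.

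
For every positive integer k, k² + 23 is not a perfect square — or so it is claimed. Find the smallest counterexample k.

k = 11

We need the least positive integer k for which k² + 23 is a perfect square.
For k = 1, 2, 3, 4, 5, 6, 7, 8, 9, 10 the conclusion holds.
k = 11: 11² + 23 = 144 = 12², a perfect square.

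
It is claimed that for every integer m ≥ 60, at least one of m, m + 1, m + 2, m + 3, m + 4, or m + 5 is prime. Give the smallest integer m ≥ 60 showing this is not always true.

m = 90

For m = 60, 61, 62, 63, …, 87, 88, 89 the conclusion holds.
m = 90: 90 = 2 × 45; 91 = 7 × 13; 92 = 2 × 46; 93 = 3 × 31; 94 = 2 × 47; 95 = 5 × 19 — all composite.
Thus m = 90 disproves the claim, and no smaller m works.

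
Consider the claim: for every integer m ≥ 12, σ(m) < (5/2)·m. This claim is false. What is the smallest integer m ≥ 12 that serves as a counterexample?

m = 24

Check each integer m ≥ 12 in order until the claim fails.
For m = 12, 13, 14, 15, …, 21, 22, 23 the conclusion holds.
m = 24: σ(24) = 60; 60 ≥ 60.
So m = 24 is the smallest counterexample.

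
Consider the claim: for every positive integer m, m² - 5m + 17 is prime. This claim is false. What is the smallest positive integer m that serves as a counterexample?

For m = 1, 2, 3, 4, …, 10, 11, 12 the conclusion holds.
m = 13: m² - 5m + 17 = 121 = 11 × 11, composite.

m = 13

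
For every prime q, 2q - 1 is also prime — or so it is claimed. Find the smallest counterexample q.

q = 5

Check each prime q in order until 2q - 1 is not prime.
q = 2: 2q - 1 = 3, prime.
q = 3: 2q - 1 = 5, prime.
q = 5: 2q - 1 = 9 = 3 × 3, not prime.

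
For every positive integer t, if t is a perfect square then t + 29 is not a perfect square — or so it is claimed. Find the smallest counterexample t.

Check each positive integer t in order until t is a perfect square but t + 29 is a perfect square.
The first 13 eligible values, up to t = 169, all satisfy the conclusion.
t = 196: 196 = 14² and 196 + 29 = 225 = 15².

t = 196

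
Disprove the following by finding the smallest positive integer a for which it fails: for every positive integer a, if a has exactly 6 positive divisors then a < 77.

a = 92

A counterexample is any positive integer a such that a has exactly 6 positive divisors but the claim fails; we check each in order.
For a = 12, 18, 20, 28, …, 68, 75, 76 the conclusion holds.
a = 92: τ(92) = 6; 92 ≥ 77.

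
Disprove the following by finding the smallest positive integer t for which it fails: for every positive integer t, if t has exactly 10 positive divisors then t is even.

Check each positive integer t in order until t has exactly 10 positive divisors but t is odd.
For t = 48, 80, 112, 162, 176, 208, 272, 304, 368 the conclusion holds.
t = 405: divisors of 405: 10 divisors; 405 is odd.
Hence t = 405 is a counterexample.

t = 405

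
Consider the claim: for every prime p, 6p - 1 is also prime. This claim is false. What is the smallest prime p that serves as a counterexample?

p = 11

Check each prime p in order until 6p - 1 is not prime.
For p = 2, 3, 5, 7 the conclusion holds.
p = 11: 6p - 1 = 65 = 5 × 13, not prime.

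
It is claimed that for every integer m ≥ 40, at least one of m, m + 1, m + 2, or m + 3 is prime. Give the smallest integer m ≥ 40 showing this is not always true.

Check each integer m ≥ 40 in order until m, m + 1, m + 2, m + 3 are all composite.
The first 8 eligible values, up to m = 47, all satisfy the conclusion.
m = 48: 48 = 2 × 24; 49 = 7 × 7; 50 = 2 × 25; 51 = 3 × 17 — all composite.

m = 48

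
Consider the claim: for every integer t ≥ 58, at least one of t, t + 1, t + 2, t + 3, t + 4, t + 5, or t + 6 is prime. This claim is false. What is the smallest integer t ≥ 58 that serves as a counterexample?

A counterexample is any integer t ≥ 58 such that t, t + 1, t + 2, t + 3, t + 4, t + 5, t + 6 are all composite; we check each in order.
For t = 58, 59, 60, 61, …, 87, 88, 89 the conclusion holds.
t = 90: 90 = 2 × 45; 91 = 7 × 13; 92 = 2 × 46; 93 = 3 × 31; 94 = 2 × 47; 95 = 5 × 19; 96 = 2 × 48 — all composite.

t = 90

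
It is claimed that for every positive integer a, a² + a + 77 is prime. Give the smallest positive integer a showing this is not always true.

a = 6

a = 1: a² + a + 77 = 79, prime.
a = 2: a² + a + 77 = 83, prime.
a = 3: a² + a + 77 = 89, prime.
a = 4: a² + a + 77 = 97, prime.
a = 5: a² + a + 77 = 107, prime.
a = 6: a² + a + 77 = 119 = 7 × 17, composite.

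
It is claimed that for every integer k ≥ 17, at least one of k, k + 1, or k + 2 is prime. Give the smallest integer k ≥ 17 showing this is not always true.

k = 17: 17 is prime.
k = 18: 19 is prime.
k = 19: 19 is prime.
k = 20: 20 = 2 × 10; 21 = 3 × 7; 22 = 2 × 11 — all composite.
Hence k = 20 is a counterexample.

k = 20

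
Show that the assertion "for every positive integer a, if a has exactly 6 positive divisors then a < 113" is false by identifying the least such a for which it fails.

a = 116

Check each positive integer a in order until a has exactly 6 positive divisors but the claim fails.
For a = 12, 18, 20, 28, …, 92, 98, 99 the conclusion holds.
a = 116: τ(116) = 6; 116 ≥ 113.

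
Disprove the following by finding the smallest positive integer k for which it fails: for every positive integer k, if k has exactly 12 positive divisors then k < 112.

k = 126

For k = 60, 72, 84, 90, 96, 108 the conclusion holds.
k = 126: τ(126) = 12; 126 ≥ 112.
Thus k = 126 disproves the claim, and no smaller k works.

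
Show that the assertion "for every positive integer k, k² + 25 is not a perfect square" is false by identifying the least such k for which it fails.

A counterexample is any positive integer k such that k² + 25 is a perfect square; we check each in order.
For k = 1, 2, 3, 4, …, 9, 10, 11 the conclusion holds.
k = 12: 12² + 25 = 169 = 13², a perfect square.
Hence k = 12 is a counterexample.

k = 12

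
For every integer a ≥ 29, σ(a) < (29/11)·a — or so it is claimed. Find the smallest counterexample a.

Check each integer a ≥ 29 in order until the claim fails.
For a = 29, 30, 31, 32, …, 57, 58, 59 the conclusion holds.
a = 60: σ(60) = 168; 168 ≥ 1740/11.

a = 60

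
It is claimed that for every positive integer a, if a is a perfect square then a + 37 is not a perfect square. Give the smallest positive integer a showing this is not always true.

a = 324

We need the least positive integer a for which a is a perfect square but a + 37 is a perfect square.
For a = 1, 4, 9, 16, …, 225, 256, 289 the conclusion holds.
a = 324: 324 = 18² and 324 + 37 = 361 = 19².
So a = 324 is the smallest counterexample.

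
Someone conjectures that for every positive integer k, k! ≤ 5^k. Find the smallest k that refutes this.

For k = 1, 2, 3, 4, …, 9, 10, 11 the conclusion holds.
k = 12: k! = 479001600 and 5^k = 244140625, so 479001600 > 244140625.
Thus k = 12 disproves the claim, and no smaller k works.

k = 12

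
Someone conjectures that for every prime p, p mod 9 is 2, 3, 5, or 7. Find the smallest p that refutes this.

The first 5 eligible values, up to p = 11, all satisfy the conclusion.
p = 13: 13 mod 9 = 4 — not in {2, 3, 5, 7}.

p = 13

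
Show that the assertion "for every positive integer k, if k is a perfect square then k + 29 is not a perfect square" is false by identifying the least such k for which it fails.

k = 196

A counterexample is any positive integer k such that k is a perfect square but k + 29 is a perfect square; we check each in order.
For k = 1, 4, 9, 16, …, 121, 144, 169 the conclusion holds.
k = 196: 196 = 14² and 196 + 29 = 225 = 15².
Thus k = 196 disproves the claim, and no smaller k works.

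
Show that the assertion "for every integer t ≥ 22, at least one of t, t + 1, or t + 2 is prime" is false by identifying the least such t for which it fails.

A counterexample is any integer t ≥ 22 such that t, t + 1, t + 2 are all composite; we check each in order.
For t = 22, 23 the conclusion holds.
t = 24: 24 = 2 × 12; 25 = 5 × 5; 26 = 2 × 13 — all composite.
So t = 24 is the smallest counterexample.

t = 24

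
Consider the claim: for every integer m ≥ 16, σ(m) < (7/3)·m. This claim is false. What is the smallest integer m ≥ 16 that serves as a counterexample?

m = 24

We need the least integer m ≥ 16 for which the claim fails.
m = 16: σ(16) = 31; 31 < 112/3.
m = 17: σ(17) = 18; 18 < 119/3.
m = 18: σ(18) = 39; 39 < 42.
m = 19: σ(19) = 20; 20 < 133/3.
m = 20: σ(20) = 42; 42 < 140/3.
m = 21: σ(21) = 32; 32 < 49.
m = 22: σ(22) = 36; 36 < 154/3.
m = 23: σ(23) = 24; 24 < 161/3.
m = 24: σ(24) = 60; 60 ≥ 56.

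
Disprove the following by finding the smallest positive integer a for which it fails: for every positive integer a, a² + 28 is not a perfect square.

A counterexample is any positive integer a such that a² + 28 is a perfect square; we check each in order.
The first 5 eligible values, up to a = 5, all satisfy the conclusion.
a = 6: 6² + 28 = 64 = 8², a perfect square.

a = 6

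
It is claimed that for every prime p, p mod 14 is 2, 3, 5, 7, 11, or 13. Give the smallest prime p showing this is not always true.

p = 23

We need the least prime p for which the claim fails.
p = 2: 2 mod 14 = 2.
p = 3: 3 mod 14 = 3.
p = 5: 5 mod 14 = 5.
p = 7: 7 mod 14 = 7.
p = 11: 11 mod 14 = 11.
p = 13: 13 mod 14 = 13.
p = 17: 17 mod 14 = 3.
p = 19: 19 mod 14 = 5.
p = 23: 23 mod 14 = 9 — not in {2, 3, 5, 7, 11, 13}.
So p = 23 is the smallest counterexample.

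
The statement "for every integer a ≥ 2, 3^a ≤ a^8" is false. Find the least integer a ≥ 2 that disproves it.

Check each integer a ≥ 2 in order until 3^a > a^8.
For a = 2, 3, 4, 5, …, 20, 21, 22 the conclusion holds.
a = 23: 3^a = 94143178827 and a^8 = 78310985281, so 94143178827 > 78310985281.

a = 23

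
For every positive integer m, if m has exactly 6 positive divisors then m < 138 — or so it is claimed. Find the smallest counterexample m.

Check each positive integer m in order until m has exactly 6 positive divisors but the claim fails.
For m = 12, 18, 20, 28, …, 116, 117, 124 the conclusion holds.
m = 147: τ(147) = 6; 147 ≥ 138.
Thus m = 147 disproves the claim, and no smaller m works.

m = 147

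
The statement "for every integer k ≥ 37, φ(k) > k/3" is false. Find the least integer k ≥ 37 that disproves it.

k = 42

The first 5 eligible values, up to k = 41, all satisfy the conclusion.
k = 42: φ(42) = 12 and 42/3 = 14, so φ(42) ≤ 42/3.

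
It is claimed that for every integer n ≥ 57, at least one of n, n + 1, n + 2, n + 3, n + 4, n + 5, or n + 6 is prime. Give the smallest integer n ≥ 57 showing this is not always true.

A counterexample is any integer n ≥ 57 such that n, n + 1, n + 2, n + 3, n + 4, n + 5, n + 6 are all composite; we check each in order.
For n = 57, 58, 59, 60, …, 87, 88, 89 the conclusion holds.
n = 90: 90 = 2 × 45; 91 = 7 × 13; 92 = 2 × 46; 93 = 3 × 31; 94 = 2 × 47; 95 = 5 × 19; 96 = 2 × 48 — all composite.

n = 90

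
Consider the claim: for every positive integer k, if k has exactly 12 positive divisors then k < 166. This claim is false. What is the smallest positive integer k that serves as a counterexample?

For k = 60, 72, 84, 90, …, 150, 156, 160 the conclusion holds.
k = 198: τ(198) = 12; 198 ≥ 166.
Thus k = 198 disproves the claim, and no smaller k works.

k = 198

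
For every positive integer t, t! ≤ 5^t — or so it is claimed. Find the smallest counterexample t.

A counterexample is any positive integer t such that t! > 5^t; we check each in order.
The first 11 eligible values, up to t = 11, all satisfy the conclusion.
t = 12: t! = 479001600 and 5^t = 244140625, so 479001600 > 244140625.

t = 12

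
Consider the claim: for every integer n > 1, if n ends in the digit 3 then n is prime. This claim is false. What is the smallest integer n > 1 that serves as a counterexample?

For n = 3, 13, 23 the conclusion holds.
n = 33: 33 ends in 3; 33 = 3 × 11, composite.

n = 33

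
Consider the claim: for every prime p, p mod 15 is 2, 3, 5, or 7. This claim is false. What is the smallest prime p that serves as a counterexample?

p = 11

We need the least prime p for which the claim fails.
p = 2: 2 mod 15 = 2.
p = 3: 3 mod 15 = 3.
p = 5: 5 mod 15 = 5.
p = 7: 7 mod 15 = 7.
p = 11: 11 mod 15 = 11 — not in {2, 3, 5, 7}.
Hence p = 11 is a counterexample.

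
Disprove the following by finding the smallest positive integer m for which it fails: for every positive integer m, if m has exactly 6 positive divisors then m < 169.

We need the least positive integer m for which m has exactly 6 positive divisors but the claim fails.
For m = 12, 18, 20, 28, …, 148, 153, 164 the conclusion holds.
m = 171: τ(171) = 6; 171 ≥ 169.

m = 171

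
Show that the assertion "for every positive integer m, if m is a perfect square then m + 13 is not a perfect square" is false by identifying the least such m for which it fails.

m = 36

A counterexample is any positive integer m such that m is a perfect square but m + 13 is a perfect square; we check each in order.
For m = 1, 4, 9, 16, 25 the conclusion holds.
m = 36: 36 = 6² and 36 + 13 = 49 = 7².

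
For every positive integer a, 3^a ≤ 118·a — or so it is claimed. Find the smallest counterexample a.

A counterexample is any positive integer a such that 3^a > 118·a; we check each in order.
For a = 1, 2, 3, 4, 5 the conclusion holds.
a = 6: 3^a = 729 and 118·a = 708, so 729 > 708.

a = 6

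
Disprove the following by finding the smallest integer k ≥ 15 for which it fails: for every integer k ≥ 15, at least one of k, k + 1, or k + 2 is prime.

A counterexample is any integer k ≥ 15 such that k, k + 1, k + 2 are all composite; we check each in order.
The first 5 eligible values, up to k = 19, all satisfy the conclusion.
k = 20: 20 = 2 × 10; 21 = 3 × 7; 22 = 2 × 11 — all composite.
Thus k = 20 disproves the claim, and no smaller k works.

k = 20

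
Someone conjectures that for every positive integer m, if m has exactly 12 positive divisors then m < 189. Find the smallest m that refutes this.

m = 198

A counterexample is any positive integer m such that m has exactly 12 positive divisors but the claim fails; we check each in order.
For m = 60, 72, 84, 90, …, 150, 156, 160 the conclusion holds.
m = 198: τ(198) = 12; 198 ≥ 189.
So m = 198 is the smallest counterexample.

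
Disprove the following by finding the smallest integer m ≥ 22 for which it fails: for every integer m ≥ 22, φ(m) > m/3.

For m = 22, 23 the conclusion holds.
m = 24: φ(24) = 8 and 24/3 = 8, so φ(24) ≤ 24/3.
Thus m = 24 disproves the claim, and no smaller m works.

m = 24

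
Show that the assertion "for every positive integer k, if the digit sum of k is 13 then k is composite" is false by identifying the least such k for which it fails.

A counterexample is any positive integer k such that the digit sum of k is 13 but k is prime; we check each in order.
k = 49: digit sum 13; 49 is composite.
k = 58: digit sum 13; 58 is composite.
k = 67: digit sum 13; 67 is prime, not composite.

k = 67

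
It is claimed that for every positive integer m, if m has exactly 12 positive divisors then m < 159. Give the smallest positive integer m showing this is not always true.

m = 160

We need the least positive integer m for which m has exactly 12 positive divisors but the claim fails.
For m = 60, 72, 84, 90, …, 140, 150, 156 the conclusion holds.
m = 160: τ(160) = 12; 160 ≥ 159.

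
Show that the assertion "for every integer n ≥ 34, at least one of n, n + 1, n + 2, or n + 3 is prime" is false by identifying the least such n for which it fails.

A counterexample is any integer n ≥ 34 such that n, n + 1, n + 2, n + 3 are all composite; we check each in order.
For n = 34, 35, 36, 37, …, 45, 46, 47 the conclusion holds.
n = 48: 48 = 2 × 24; 49 = 7 × 7; 50 = 2 × 25; 51 = 3 × 17 — all composite.
So n = 48 is the smallest counterexample.

n = 48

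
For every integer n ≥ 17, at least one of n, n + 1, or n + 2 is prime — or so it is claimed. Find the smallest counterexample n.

n = 20

Check each integer n ≥ 17 in order until n, n + 1, n + 2 are all composite.
n = 17: 17 is prime.
n = 18: 19 is prime.
n = 19: 19 is prime.
n = 20: 20 = 2 × 10; 21 = 3 × 7; 22 = 2 × 11 — all composite.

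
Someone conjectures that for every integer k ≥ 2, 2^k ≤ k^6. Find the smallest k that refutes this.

We need the least integer k ≥ 2 for which 2^k > k^6.
For k = 2, 3, 4, 5, …, 27, 28, 29 the conclusion holds.
k = 30: 2^k = 1073741824 and k^6 = 729000000, so 1073741824 > 729000000.

k = 30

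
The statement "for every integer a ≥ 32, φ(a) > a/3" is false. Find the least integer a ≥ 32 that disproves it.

a = 36

Check each integer a ≥ 32 in order until the claim fails.
a = 32: φ(32) = 16 and 32/3 = 32/3, so φ(32) > 32/3.
a = 33: φ(33) = 20 and 33/3 = 11, so φ(33) > 33/3.
a = 34: φ(34) = 16 and 34/3 = 34/3, so φ(34) > 34/3.
a = 35: φ(35) = 24 and 35/3 = 35/3, so φ(35) > 35/3.
a = 36: φ(36) = 12 and 36/3 = 12, so φ(36) ≤ 36/3.
So a = 36 is the smallest counterexample.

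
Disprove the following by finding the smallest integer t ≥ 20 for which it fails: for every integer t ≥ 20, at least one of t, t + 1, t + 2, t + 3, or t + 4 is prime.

A counterexample is any integer t ≥ 20 such that t, t + 1, t + 2, t + 3, t + 4 are all composite; we check each in order.
The first 4 eligible values, up to t = 23, all satisfy the conclusion.
t = 24: 24 = 2 × 12; 25 = 5 × 5; 26 = 2 × 13; 27 = 3 × 9; 28 = 2 × 14 — all composite.
So t = 24 is the smallest counterexample.

t = 24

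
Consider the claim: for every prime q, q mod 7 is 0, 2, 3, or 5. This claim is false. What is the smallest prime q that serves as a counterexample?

q = 11

Check each prime q in order until the claim fails.
q = 2: 2 mod 7 = 2.
q = 3: 3 mod 7 = 3.
q = 5: 5 mod 7 = 5.
q = 7: 7 mod 7 = 0.
q = 11: 11 mod 7 = 4 — not in {0, 2, 3, 5}.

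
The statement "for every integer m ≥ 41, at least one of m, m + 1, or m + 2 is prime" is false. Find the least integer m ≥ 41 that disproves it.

m = 44

For m = 41, 42, 43 the conclusion holds.
m = 44: 44 = 2 × 22; 45 = 3 × 15; 46 = 2 × 23 — all composite.
Hence m = 44 is a counterexample.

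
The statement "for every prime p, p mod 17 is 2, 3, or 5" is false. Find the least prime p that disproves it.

p = 7

We need the least prime p for which the claim fails.
p = 2: 2 mod 17 = 2.
p = 3: 3 mod 17 = 3.
p = 5: 5 mod 17 = 5.
p = 7: 7 mod 17 = 7 — not in {2, 3, 5}.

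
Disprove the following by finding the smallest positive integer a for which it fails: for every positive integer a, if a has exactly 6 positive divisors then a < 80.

a = 92

We need the least positive integer a for which a has exactly 6 positive divisors but the claim fails.
The first 13 eligible values, up to a = 76, all satisfy the conclusion.
a = 92: τ(92) = 6; 92 ≥ 80.
Thus a = 92 disproves the claim, and no smaller a works.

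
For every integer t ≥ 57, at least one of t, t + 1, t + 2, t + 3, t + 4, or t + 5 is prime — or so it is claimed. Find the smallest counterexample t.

A counterexample is any integer t ≥ 57 such that t, t + 1, t + 2, t + 3, t + 4, t + 5 are all composite; we check each in order.
For t = 57, 58, 59, 60, …, 87, 88, 89 the conclusion holds.
t = 90: 90 = 2 × 45; 91 = 7 × 13; 92 = 2 × 46; 93 = 3 × 31; 94 = 2 × 47; 95 = 5 × 19 — all composite.
Thus t = 90 disproves the claim, and no smaller t works.

t = 90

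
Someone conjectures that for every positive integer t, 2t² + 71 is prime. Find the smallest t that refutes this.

t = 5

A counterexample is any positive integer t such that 2t² + 71 is not prime; we check each in order.
For t = 1, 2, 3, 4 the conclusion holds.
t = 5: 2t² + 71 = 121 = 11 × 11, composite.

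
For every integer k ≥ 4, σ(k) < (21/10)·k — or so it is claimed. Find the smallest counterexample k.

We need the least integer k ≥ 4 for which the claim fails.
For k = 4, 5, 6, 7, 8, 9, 10, 11 the conclusion holds.
k = 12: σ(12) = 28; 28 ≥ 126/5.

k = 12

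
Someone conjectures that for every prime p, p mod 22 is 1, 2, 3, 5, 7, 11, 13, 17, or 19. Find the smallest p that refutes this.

We need the least prime p for which the claim fails.
For p = 2, 3, 5, 7, 11, 13, 17, 19, 23, 29 the conclusion holds.
p = 31: 31 mod 22 = 9 — not in {1, 2, 3, 5, 7, 11, 13, 17, 19}.

p = 31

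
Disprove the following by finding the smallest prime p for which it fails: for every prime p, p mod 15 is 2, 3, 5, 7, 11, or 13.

p = 19

We need the least prime p for which the claim fails.
For p = 2, 3, 5, 7, 11, 13, 17 the conclusion holds.
p = 19: 19 mod 15 = 4 — not in {2, 3, 5, 7, 11, 13}.
Hence p = 19 is a counterexample.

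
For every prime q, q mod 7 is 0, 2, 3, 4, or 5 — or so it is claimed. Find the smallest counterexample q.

q = 13

The first 5 eligible values, up to q = 11, all satisfy the conclusion.
q = 13: 13 mod 7 = 6 — not in {0, 2, 3, 4, 5}.
Hence q = 13 is a counterexample.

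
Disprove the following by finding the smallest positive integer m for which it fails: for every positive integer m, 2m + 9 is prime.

m = 3

Check each positive integer m in order until 2m + 9 is not prime.
m = 1: 2m + 9 = 11, prime.
m = 2: 2m + 9 = 13, prime.
m = 3: 2m + 9 = 15 = 3 × 5, composite.
So m = 3 is the smallest counterexample.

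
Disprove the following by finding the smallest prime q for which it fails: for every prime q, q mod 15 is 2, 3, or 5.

q = 7

For q = 2, 3, 5 the conclusion holds.
q = 7: 7 mod 15 = 7 — not in {2, 3, 5}.
So q = 7 is the smallest counterexample.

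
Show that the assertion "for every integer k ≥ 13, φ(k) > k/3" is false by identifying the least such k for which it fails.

k = 18

The first 5 eligible values, up to k = 17, all satisfy the conclusion.
k = 18: φ(18) = 6 and 18/3 = 6, so φ(18) ≤ 18/3.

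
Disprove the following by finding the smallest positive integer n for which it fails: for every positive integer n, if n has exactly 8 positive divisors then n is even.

The first 12 eligible values, up to n = 104, all satisfy the conclusion.
n = 105: divisors of 105: 1, 3, 5, 7, 15, 21, 35, 105; 105 is odd.
So n = 105 is the smallest counterexample.

n = 105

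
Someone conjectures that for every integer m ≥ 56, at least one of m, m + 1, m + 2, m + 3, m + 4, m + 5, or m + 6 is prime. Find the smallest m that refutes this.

A counterexample is any integer m ≥ 56 such that m, m + 1, m + 2, m + 3, m + 4, m + 5, m + 6 are all composite; we check each in order.
For m = 56, 57, 58, 59, …, 87, 88, 89 the conclusion holds.
m = 90: 90 = 2 × 45; 91 = 7 × 13; 92 = 2 × 46; 93 = 3 × 31; 94 = 2 × 47; 95 = 5 × 19; 96 = 2 × 48 — all composite.

m = 90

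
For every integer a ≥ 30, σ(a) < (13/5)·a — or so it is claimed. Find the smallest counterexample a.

Check each integer a ≥ 30 in order until the claim fails.
The first 30 eligible values, up to a = 59, all satisfy the conclusion.
a = 60: σ(60) = 168; 168 ≥ 156.
So a = 60 is the smallest counterexample.

a = 60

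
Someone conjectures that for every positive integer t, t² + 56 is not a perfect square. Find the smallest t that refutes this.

t = 5

Check each positive integer t in order until t² + 56 is a perfect square.
For t = 1, 2, 3, 4 the conclusion holds.
t = 5: 5² + 56 = 81 = 9², a perfect square.
So t = 5 is the smallest counterexample.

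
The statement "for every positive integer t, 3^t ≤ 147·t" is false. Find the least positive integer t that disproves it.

t = 7

Check each positive integer t in order until 3^t > 147·t.
The first 6 eligible values, up to t = 6, all satisfy the conclusion.
t = 7: 3^t = 2187 and 147·t = 1029, so 2187 > 1029.
Hence t = 7 is a counterexample.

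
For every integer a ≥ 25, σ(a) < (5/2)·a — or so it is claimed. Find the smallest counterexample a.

a = 36

Check each integer a ≥ 25 in order until the claim fails.
The first 11 eligible values, up to a = 35, all satisfy the conclusion.
a = 36: σ(36) = 91; 91 ≥ 90.
So a = 36 is the smallest counterexample.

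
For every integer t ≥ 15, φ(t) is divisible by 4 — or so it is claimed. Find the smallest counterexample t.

t = 18

For t = 15, 16, 17 the conclusion holds.
t = 18: φ(18) = 6; 6 mod 4 = 2.
Thus t = 18 disproves the claim, and no smaller t works.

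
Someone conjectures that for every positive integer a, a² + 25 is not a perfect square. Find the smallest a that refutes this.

A counterexample is any positive integer a such that a² + 25 is a perfect square; we check each in order.
The first 11 eligible values, up to a = 11, all satisfy the conclusion.
a = 12: 12² + 25 = 169 = 13², a perfect square.

a = 12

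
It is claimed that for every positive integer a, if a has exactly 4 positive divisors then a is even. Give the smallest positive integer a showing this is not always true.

a = 15

We need the least positive integer a for which a has exactly 4 positive divisors but a is odd.
The first 4 eligible values, up to a = 14, all satisfy the conclusion.
a = 15: divisors of 15: 1, 3, 5, 15; 15 is odd.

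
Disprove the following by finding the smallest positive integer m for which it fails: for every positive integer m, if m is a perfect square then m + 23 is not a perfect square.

m = 121

We need the least positive integer m for which m is a perfect square but m + 23 is a perfect square.
The first 10 eligible values, up to m = 100, all satisfy the conclusion.
m = 121: 121 = 11² and 121 + 23 = 144 = 12².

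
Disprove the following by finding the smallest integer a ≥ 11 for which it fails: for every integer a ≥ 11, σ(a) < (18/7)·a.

a = 48

The first 37 eligible values, up to a = 47, all satisfy the conclusion.
a = 48: σ(48) = 124; 124 ≥ 864/7.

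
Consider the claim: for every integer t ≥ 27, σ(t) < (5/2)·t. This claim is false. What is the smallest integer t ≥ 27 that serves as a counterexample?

A counterexample is any integer t ≥ 27 such that the claim fails; we check each in order.
For t = 27, 28, 29, 30, 31, 32, 33, 34, 35 the conclusion holds.
t = 36: σ(36) = 91; 91 ≥ 90.
So t = 36 is the smallest counterexample.

t = 36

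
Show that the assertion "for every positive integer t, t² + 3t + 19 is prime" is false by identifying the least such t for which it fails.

t = 15

A counterexample is any positive integer t such that t² + 3t + 19 is not prime; we check each in order.
The first 14 eligible values, up to t = 14, all satisfy the conclusion.
t = 15: t² + 3t + 19 = 289 = 17 × 17, composite.
So t = 15 is the smallest counterexample.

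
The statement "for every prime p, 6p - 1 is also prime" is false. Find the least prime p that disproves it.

A counterexample is any prime p such that 6p - 1 is not prime; we check each in order.
p = 2: 6p - 1 = 11, prime.
p = 3: 6p - 1 = 17, prime.
p = 5: 6p - 1 = 29, prime.
p = 7: 6p - 1 = 41, prime.
p = 11: 6p - 1 = 65 = 5 × 13, not prime.
So p = 11 is the smallest counterexample.

p = 11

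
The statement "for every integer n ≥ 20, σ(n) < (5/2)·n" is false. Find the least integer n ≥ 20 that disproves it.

A counterexample is any integer n ≥ 20 such that the claim fails; we check each in order.
The first 4 eligible values, up to n = 23, all satisfy the conclusion.
n = 24: σ(24) = 60; 60 ≥ 60.

n = 24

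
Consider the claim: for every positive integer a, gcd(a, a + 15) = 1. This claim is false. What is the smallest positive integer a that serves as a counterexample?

For a = 1, 2 the conclusion holds.
a = 3: gcd(3, 18) = 3.
Hence a = 3 is a counterexample.

a = 3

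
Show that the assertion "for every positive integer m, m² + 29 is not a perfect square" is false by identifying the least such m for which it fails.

We need the least positive integer m for which m² + 29 is a perfect square.
For m = 1, 2, 3, 4, …, 11, 12, 13 the conclusion holds.
m = 14: 14² + 29 = 225 = 15², a perfect square.

m = 14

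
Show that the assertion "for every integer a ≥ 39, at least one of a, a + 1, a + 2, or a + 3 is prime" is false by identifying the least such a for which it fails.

Check each integer a ≥ 39 in order until a, a + 1, a + 2, a + 3 are all composite.
For a = 39, 40, 41, 42, 43, 44, 45, 46, 47 the conclusion holds.
a = 48: 48 = 2 × 24; 49 = 7 × 7; 50 = 2 × 25; 51 = 3 × 17 — all composite.

a = 48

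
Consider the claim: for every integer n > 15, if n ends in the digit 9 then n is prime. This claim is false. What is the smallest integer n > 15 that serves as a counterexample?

A counterexample is any integer n > 15 such that n ends in the digit 9 but n is not prime; we check each in order.
For n = 19, 29 the conclusion holds.
n = 39: 39 ends in 9; 39 = 3 × 13, composite.
Thus n = 39 disproves the claim, and no smaller n works.

n = 39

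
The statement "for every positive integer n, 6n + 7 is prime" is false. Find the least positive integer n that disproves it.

A counterexample is any positive integer n such that 6n + 7 is not prime; we check each in order.
n = 1: 6n + 7 = 13, prime.
n = 2: 6n + 7 = 19, prime.
n = 3: 6n + 7 = 25 = 5 × 5, composite.

n = 3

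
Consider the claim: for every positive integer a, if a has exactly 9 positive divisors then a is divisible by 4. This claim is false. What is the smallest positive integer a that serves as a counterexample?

A counterexample is any positive integer a such that a has exactly 9 positive divisors but a is not divisible by 4; we check each in order.
For a = 36, 100, 196 the conclusion holds.
a = 225: τ(225) = 9; 225 mod 4 = 1.

a = 225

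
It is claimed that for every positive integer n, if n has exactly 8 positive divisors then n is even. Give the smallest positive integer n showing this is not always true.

We need the least positive integer n for which n has exactly 8 positive divisors but n is odd.
For n = 24, 30, 40, 42, …, 88, 102, 104 the conclusion holds.
n = 105: divisors of 105: 1, 3, 5, 7, 15, 21, 35, 105; 105 is odd.

n = 105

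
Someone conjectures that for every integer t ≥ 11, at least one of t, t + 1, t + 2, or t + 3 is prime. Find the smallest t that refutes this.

t = 24

Check each integer t ≥ 11 in order until t, t + 1, t + 2, t + 3 are all composite.
For t = 11, 12, 13, 14, …, 21, 22, 23 the conclusion holds.
t = 24: 24 = 2 × 12; 25 = 5 × 5; 26 = 2 × 13; 27 = 3 × 9 — all composite.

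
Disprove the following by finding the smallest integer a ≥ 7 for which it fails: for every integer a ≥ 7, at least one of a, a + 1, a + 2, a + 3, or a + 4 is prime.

Check each integer a ≥ 7 in order until a, a + 1, a + 2, a + 3, a + 4 are all composite.
For a = 7, 8, 9, 10, …, 21, 22, 23 the conclusion holds.
a = 24: 24 = 2 × 12; 25 = 5 × 5; 26 = 2 × 13; 27 = 3 × 9; 28 = 2 × 14 — all composite.
Thus a = 24 disproves the claim, and no smaller a works.

a = 24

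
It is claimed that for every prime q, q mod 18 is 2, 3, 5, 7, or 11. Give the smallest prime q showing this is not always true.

q = 13

A counterexample is any prime q such that the claim fails; we check each in order.
q = 2: 2 mod 18 = 2.
q = 3: 3 mod 18 = 3.
q = 5: 5 mod 18 = 5.
q = 7: 7 mod 18 = 7.
q = 11: 11 mod 18 = 11.
q = 13: 13 mod 18 = 13 — not in {2, 3, 5, 7, 11}.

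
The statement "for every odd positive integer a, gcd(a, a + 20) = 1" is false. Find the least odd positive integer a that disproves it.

a = 5

For a = 1, 3 the conclusion holds.
a = 5: gcd(5, 25) = 5.
Thus a = 5 disproves the claim, and no smaller a works.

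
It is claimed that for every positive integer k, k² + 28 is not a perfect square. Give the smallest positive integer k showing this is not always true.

k = 6

k = 1: 1² + 28 = 29, not a perfect square.
k = 2: 2² + 28 = 32, not a perfect square.
k = 3: 3² + 28 = 37, not a perfect square.
k = 4: 4² + 28 = 44, not a perfect square.
k = 5: 5² + 28 = 53, not a perfect square.
k = 6: 6² + 28 = 64 = 8², a perfect square.
Hence k = 6 is a counterexample.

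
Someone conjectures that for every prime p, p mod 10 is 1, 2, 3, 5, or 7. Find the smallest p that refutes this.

p = 19

For p = 2, 3, 5, 7, 11, 13, 17 the conclusion holds.
p = 19: 19 mod 10 = 9 — not in {1, 2, 3, 5, 7}.
So p = 19 is the smallest counterexample.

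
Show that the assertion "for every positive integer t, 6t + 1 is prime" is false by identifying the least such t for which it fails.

t = 4

Check each positive integer t in order until 6t + 1 is not prime.
For t = 1, 2, 3 the conclusion holds.
t = 4: 6t + 1 = 25 = 5 × 5, composite.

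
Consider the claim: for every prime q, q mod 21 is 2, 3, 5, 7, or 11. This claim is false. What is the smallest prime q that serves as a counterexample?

The first 5 eligible values, up to q = 11, all satisfy the conclusion.
q = 13: 13 mod 21 = 13 — not in {2, 3, 5, 7, 11}.
So q = 13 is the smallest counterexample.

q = 13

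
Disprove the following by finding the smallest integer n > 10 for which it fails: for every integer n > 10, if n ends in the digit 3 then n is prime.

We need the least integer n > 10 for which n ends in the digit 3 but n is not prime.
For n = 13, 23 the conclusion holds.
n = 33: 33 ends in 3; 33 = 3 × 11, composite.
So n = 33 is the smallest counterexample.

n = 33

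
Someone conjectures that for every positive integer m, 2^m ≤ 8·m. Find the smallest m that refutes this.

We need the least positive integer m for which 2^m > 8·m.
m = 1: 2^m = 2 and 8·m = 8, so 2 ≤ 8.
m = 2: 2^m = 4 and 8·m = 16, so 4 ≤ 16.
m = 3: 2^m = 8 and 8·m = 24, so 8 ≤ 24.
m = 4: 2^m = 16 and 8·m = 32, so 16 ≤ 32.
m = 5: 2^m = 32 and 8·m = 40, so 32 ≤ 40.
m = 6: 2^m = 64 and 8·m = 48, so 64 > 48.

m = 6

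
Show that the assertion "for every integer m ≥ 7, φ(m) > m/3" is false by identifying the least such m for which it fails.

m = 12

m = 7: φ(7) = 6 and 7/3 = 7/3, so φ(7) > 7/3.
m = 8: φ(8) = 4 and 8/3 = 8/3, so φ(8) > 8/3.
m = 9: φ(9) = 6 and 9/3 = 3, so φ(9) > 9/3.
m = 10: φ(10) = 4 and 10/3 = 10/3, so φ(10) > 10/3.
m = 11: φ(11) = 10 and 11/3 = 11/3, so φ(11) > 11/3.
m = 12: φ(12) = 4 and 12/3 = 4, so φ(12) ≤ 12/3.
Thus m = 12 disproves the claim, and no smaller m works.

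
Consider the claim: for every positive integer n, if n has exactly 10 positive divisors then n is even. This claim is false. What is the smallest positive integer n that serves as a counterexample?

Check each positive integer n in order until n has exactly 10 positive divisors but n is odd.
For n = 48, 80, 112, 162, 176, 208, 272, 304, 368 the conclusion holds.
n = 405: divisors of 405: 10 divisors; 405 is odd.
Hence n = 405 is a counterexample.

n = 405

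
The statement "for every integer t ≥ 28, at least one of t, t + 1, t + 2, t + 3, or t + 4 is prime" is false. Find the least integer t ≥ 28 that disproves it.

The first 4 eligible values, up to t = 31, all satisfy the conclusion.
t = 32: 32 = 2 × 16; 33 = 3 × 11; 34 = 2 × 17; 35 = 5 × 7; 36 = 2 × 18 — all composite.
So t = 32 is the smallest counterexample.

t = 32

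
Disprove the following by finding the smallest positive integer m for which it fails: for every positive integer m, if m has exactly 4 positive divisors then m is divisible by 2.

m = 15

m = 6: τ(6) = 4; 6 mod 2 = 0.
m = 8: τ(8) = 4; 8 mod 2 = 0.
m = 10: τ(10) = 4; 10 mod 2 = 0.
m = 14: τ(14) = 4; 14 mod 2 = 0.
m = 15: τ(15) = 4; 15 mod 2 = 1.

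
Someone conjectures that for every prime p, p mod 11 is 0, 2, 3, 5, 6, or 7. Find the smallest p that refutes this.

Check each prime p in order until the claim fails.
p = 2: 2 mod 11 = 2.
p = 3: 3 mod 11 = 3.
p = 5: 5 mod 11 = 5.
p = 7: 7 mod 11 = 7.
p = 11: 11 mod 11 = 0.
p = 13: 13 mod 11 = 2.
p = 17: 17 mod 11 = 6.
p = 19: 19 mod 11 = 8 — not in {0, 2, 3, 5, 6, 7}.
Hence p = 19 is a counterexample.

p = 19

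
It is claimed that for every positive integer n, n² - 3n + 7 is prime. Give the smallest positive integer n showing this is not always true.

A counterexample is any positive integer n such that n² - 3n + 7 is not prime; we check each in order.
The first 5 eligible values, up to n = 5, all satisfy the conclusion.
n = 6: n² - 3n + 7 = 25 = 5 × 5, composite.

n = 6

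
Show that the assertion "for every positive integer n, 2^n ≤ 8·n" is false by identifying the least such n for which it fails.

The first 5 eligible values, up to n = 5, all satisfy the conclusion.
n = 6: 2^n = 64 and 8·n = 48, so 64 > 48.
Thus n = 6 disproves the claim, and no smaller n works.

n = 6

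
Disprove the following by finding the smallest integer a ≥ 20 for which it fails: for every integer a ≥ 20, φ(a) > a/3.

Check each integer a ≥ 20 in order until the claim fails.
The first 4 eligible values, up to a = 23, all satisfy the conclusion.
a = 24: φ(24) = 8 and 24/3 = 8, so φ(24) ≤ 24/3.
Thus a = 24 disproves the claim, and no smaller a works.

a = 24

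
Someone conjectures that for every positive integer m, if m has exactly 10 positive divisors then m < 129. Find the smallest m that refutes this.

We need the least positive integer m for which m has exactly 10 positive divisors but the claim fails.
For m = 48, 80, 112 the conclusion holds.
m = 162: τ(162) = 10; 162 ≥ 129.

m = 162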